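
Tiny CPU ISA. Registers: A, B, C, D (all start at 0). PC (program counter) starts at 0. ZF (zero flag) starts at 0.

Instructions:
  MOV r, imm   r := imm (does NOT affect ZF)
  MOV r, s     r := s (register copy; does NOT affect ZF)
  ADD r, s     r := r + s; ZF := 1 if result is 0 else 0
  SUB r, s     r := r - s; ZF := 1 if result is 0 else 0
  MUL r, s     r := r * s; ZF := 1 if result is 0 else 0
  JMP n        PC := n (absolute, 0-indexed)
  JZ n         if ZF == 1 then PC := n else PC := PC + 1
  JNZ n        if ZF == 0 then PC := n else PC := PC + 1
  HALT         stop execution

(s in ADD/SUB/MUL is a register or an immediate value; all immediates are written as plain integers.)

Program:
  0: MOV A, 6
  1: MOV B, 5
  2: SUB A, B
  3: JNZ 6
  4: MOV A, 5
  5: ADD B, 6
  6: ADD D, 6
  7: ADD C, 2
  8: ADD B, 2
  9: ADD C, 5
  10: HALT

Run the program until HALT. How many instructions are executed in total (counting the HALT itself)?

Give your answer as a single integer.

Answer: 9

Derivation:
Step 1: PC=0 exec 'MOV A, 6'. After: A=6 B=0 C=0 D=0 ZF=0 PC=1
Step 2: PC=1 exec 'MOV B, 5'. After: A=6 B=5 C=0 D=0 ZF=0 PC=2
Step 3: PC=2 exec 'SUB A, B'. After: A=1 B=5 C=0 D=0 ZF=0 PC=3
Step 4: PC=3 exec 'JNZ 6'. After: A=1 B=5 C=0 D=0 ZF=0 PC=6
Step 5: PC=6 exec 'ADD D, 6'. After: A=1 B=5 C=0 D=6 ZF=0 PC=7
Step 6: PC=7 exec 'ADD C, 2'. After: A=1 B=5 C=2 D=6 ZF=0 PC=8
Step 7: PC=8 exec 'ADD B, 2'. After: A=1 B=7 C=2 D=6 ZF=0 PC=9
Step 8: PC=9 exec 'ADD C, 5'. After: A=1 B=7 C=7 D=6 ZF=0 PC=10
Step 9: PC=10 exec 'HALT'. After: A=1 B=7 C=7 D=6 ZF=0 PC=10 HALTED
Total instructions executed: 9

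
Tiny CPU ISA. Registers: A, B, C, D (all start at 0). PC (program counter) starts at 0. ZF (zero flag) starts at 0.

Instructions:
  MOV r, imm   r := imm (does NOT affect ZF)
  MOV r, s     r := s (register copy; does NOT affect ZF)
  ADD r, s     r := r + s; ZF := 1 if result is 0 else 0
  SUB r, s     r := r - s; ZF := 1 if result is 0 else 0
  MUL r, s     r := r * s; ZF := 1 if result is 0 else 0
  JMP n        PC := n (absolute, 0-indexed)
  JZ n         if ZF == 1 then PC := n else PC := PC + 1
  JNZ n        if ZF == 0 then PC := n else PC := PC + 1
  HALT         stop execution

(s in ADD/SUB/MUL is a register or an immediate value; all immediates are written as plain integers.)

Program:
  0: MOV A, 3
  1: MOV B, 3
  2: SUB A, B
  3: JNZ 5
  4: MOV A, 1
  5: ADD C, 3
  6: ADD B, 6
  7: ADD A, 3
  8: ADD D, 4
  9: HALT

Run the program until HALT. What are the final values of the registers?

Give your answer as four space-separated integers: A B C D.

Answer: 4 9 3 4

Derivation:
Step 1: PC=0 exec 'MOV A, 3'. After: A=3 B=0 C=0 D=0 ZF=0 PC=1
Step 2: PC=1 exec 'MOV B, 3'. After: A=3 B=3 C=0 D=0 ZF=0 PC=2
Step 3: PC=2 exec 'SUB A, B'. After: A=0 B=3 C=0 D=0 ZF=1 PC=3
Step 4: PC=3 exec 'JNZ 5'. After: A=0 B=3 C=0 D=0 ZF=1 PC=4
Step 5: PC=4 exec 'MOV A, 1'. After: A=1 B=3 C=0 D=0 ZF=1 PC=5
Step 6: PC=5 exec 'ADD C, 3'. After: A=1 B=3 C=3 D=0 ZF=0 PC=6
Step 7: PC=6 exec 'ADD B, 6'. After: A=1 B=9 C=3 D=0 ZF=0 PC=7
Step 8: PC=7 exec 'ADD A, 3'. After: A=4 B=9 C=3 D=0 ZF=0 PC=8
Step 9: PC=8 exec 'ADD D, 4'. After: A=4 B=9 C=3 D=4 ZF=0 PC=9
Step 10: PC=9 exec 'HALT'. After: A=4 B=9 C=3 D=4 ZF=0 PC=9 HALTED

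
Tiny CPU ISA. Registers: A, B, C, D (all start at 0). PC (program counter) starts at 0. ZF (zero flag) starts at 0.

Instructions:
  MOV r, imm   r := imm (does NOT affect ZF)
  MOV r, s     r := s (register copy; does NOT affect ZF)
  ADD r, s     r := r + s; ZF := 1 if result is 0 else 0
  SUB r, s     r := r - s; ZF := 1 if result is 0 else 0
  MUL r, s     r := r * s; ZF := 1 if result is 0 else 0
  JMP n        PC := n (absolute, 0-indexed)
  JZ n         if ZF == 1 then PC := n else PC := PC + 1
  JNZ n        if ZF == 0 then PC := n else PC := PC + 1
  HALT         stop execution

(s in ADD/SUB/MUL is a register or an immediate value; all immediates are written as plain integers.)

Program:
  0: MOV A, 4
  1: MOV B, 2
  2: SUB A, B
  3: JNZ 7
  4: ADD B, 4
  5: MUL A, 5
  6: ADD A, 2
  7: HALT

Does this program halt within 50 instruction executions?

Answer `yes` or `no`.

Step 1: PC=0 exec 'MOV A, 4'. After: A=4 B=0 C=0 D=0 ZF=0 PC=1
Step 2: PC=1 exec 'MOV B, 2'. After: A=4 B=2 C=0 D=0 ZF=0 PC=2
Step 3: PC=2 exec 'SUB A, B'. After: A=2 B=2 C=0 D=0 ZF=0 PC=3
Step 4: PC=3 exec 'JNZ 7'. After: A=2 B=2 C=0 D=0 ZF=0 PC=7
Step 5: PC=7 exec 'HALT'. After: A=2 B=2 C=0 D=0 ZF=0 PC=7 HALTED

Answer: yes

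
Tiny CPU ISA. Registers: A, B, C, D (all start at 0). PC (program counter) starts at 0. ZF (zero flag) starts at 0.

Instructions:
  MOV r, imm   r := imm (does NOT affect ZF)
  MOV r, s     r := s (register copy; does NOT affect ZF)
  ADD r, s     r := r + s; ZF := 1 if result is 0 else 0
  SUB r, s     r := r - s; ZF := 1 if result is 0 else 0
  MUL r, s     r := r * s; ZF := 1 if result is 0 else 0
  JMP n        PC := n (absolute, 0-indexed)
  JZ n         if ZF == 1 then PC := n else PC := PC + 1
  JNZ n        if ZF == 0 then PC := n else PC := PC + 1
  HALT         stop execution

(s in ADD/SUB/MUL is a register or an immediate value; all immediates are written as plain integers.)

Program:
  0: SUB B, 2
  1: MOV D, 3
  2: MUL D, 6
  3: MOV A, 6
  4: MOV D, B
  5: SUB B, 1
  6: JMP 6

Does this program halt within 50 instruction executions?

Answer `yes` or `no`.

Answer: no

Derivation:
Step 1: PC=0 exec 'SUB B, 2'. After: A=0 B=-2 C=0 D=0 ZF=0 PC=1
Step 2: PC=1 exec 'MOV D, 3'. After: A=0 B=-2 C=0 D=3 ZF=0 PC=2
Step 3: PC=2 exec 'MUL D, 6'. After: A=0 B=-2 C=0 D=18 ZF=0 PC=3
Step 4: PC=3 exec 'MOV A, 6'. After: A=6 B=-2 C=0 D=18 ZF=0 PC=4
Step 5: PC=4 exec 'MOV D, B'. After: A=6 B=-2 C=0 D=-2 ZF=0 PC=5
Step 6: PC=5 exec 'SUB B, 1'. After: A=6 B=-3 C=0 D=-2 ZF=0 PC=6
Step 7: PC=6 exec 'JMP 6'. After: A=6 B=-3 C=0 D=-2 ZF=0 PC=6
State after step 7 equals state after step 6: the program is in a cycle of length 1 and will never halt.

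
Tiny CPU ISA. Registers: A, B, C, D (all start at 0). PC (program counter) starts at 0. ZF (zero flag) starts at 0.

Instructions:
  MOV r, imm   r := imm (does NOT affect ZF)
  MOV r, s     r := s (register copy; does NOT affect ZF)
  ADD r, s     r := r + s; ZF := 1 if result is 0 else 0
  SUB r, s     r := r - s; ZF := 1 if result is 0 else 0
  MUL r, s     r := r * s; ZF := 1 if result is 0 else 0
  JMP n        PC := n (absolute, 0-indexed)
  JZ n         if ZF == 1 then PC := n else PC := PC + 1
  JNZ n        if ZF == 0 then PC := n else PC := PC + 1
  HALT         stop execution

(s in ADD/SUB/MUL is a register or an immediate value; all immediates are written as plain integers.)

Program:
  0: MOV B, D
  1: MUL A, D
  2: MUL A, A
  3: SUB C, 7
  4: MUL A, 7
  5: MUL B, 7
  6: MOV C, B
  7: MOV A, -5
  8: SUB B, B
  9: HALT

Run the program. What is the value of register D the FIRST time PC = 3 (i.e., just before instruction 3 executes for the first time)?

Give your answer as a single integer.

Step 1: PC=0 exec 'MOV B, D'. After: A=0 B=0 C=0 D=0 ZF=0 PC=1
Step 2: PC=1 exec 'MUL A, D'. After: A=0 B=0 C=0 D=0 ZF=1 PC=2
Step 3: PC=2 exec 'MUL A, A'. After: A=0 B=0 C=0 D=0 ZF=1 PC=3
First time PC=3: D=0

0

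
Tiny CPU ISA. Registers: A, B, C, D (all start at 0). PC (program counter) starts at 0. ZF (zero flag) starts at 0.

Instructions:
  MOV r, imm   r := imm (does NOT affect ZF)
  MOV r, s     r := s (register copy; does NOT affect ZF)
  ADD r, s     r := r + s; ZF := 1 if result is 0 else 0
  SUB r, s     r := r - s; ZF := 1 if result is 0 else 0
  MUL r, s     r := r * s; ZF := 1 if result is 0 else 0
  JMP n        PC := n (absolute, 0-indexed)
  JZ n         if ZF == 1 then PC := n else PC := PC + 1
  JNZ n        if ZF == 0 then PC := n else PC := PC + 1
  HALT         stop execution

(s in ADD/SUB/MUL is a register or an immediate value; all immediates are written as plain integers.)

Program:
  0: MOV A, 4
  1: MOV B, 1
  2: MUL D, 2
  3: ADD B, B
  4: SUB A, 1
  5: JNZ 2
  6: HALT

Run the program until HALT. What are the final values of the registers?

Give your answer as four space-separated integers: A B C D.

Step 1: PC=0 exec 'MOV A, 4'. After: A=4 B=0 C=0 D=0 ZF=0 PC=1
Step 2: PC=1 exec 'MOV B, 1'. After: A=4 B=1 C=0 D=0 ZF=0 PC=2
Step 3: PC=2 exec 'MUL D, 2'. After: A=4 B=1 C=0 D=0 ZF=1 PC=3
Step 4: PC=3 exec 'ADD B, B'. After: A=4 B=2 C=0 D=0 ZF=0 PC=4
Step 5: PC=4 exec 'SUB A, 1'. After: A=3 B=2 C=0 D=0 ZF=0 PC=5
Step 6: PC=5 exec 'JNZ 2'. After: A=3 B=2 C=0 D=0 ZF=0 PC=2
Step 7: PC=2 exec 'MUL D, 2'. After: A=3 B=2 C=0 D=0 ZF=1 PC=3
Step 8: PC=3 exec 'ADD B, B'. After: A=3 B=4 C=0 D=0 ZF=0 PC=4
Step 9: PC=4 exec 'SUB A, 1'. After: A=2 B=4 C=0 D=0 ZF=0 PC=5
Step 10: PC=5 exec 'JNZ 2'. After: A=2 B=4 C=0 D=0 ZF=0 PC=2
Step 11: PC=2 exec 'MUL D, 2'. After: A=2 B=4 C=0 D=0 ZF=1 PC=3
Step 12: PC=3 exec 'ADD B, B'. After: A=2 B=8 C=0 D=0 ZF=0 PC=4
Step 13: PC=4 exec 'SUB A, 1'. After: A=1 B=8 C=0 D=0 ZF=0 PC=5
Step 14: PC=5 exec 'JNZ 2'. After: A=1 B=8 C=0 D=0 ZF=0 PC=2
Step 15: PC=2 exec 'MUL D, 2'. After: A=1 B=8 C=0 D=0 ZF=1 PC=3
Step 16: PC=3 exec 'ADD B, B'. After: A=1 B=16 C=0 D=0 ZF=0 PC=4
Step 17: PC=4 exec 'SUB A, 1'. After: A=0 B=16 C=0 D=0 ZF=1 PC=5
Step 18: PC=5 exec 'JNZ 2'. After: A=0 B=16 C=0 D=0 ZF=1 PC=6
Step 19: PC=6 exec 'HALT'. After: A=0 B=16 C=0 D=0 ZF=1 PC=6 HALTED

Answer: 0 16 0 0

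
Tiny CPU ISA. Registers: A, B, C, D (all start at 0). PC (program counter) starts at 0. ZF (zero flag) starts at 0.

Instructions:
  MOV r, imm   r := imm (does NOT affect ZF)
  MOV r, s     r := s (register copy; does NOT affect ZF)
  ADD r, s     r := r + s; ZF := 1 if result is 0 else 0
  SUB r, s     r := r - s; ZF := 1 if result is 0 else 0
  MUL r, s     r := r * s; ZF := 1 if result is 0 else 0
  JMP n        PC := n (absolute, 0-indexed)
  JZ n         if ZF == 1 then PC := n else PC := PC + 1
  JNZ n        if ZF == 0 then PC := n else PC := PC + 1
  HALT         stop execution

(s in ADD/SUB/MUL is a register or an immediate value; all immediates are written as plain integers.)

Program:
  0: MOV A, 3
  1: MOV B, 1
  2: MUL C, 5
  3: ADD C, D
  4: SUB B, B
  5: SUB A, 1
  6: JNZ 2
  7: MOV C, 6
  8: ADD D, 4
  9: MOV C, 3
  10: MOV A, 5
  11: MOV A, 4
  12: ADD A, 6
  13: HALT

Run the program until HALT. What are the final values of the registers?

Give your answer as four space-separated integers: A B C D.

Answer: 10 0 3 4

Derivation:
Step 1: PC=0 exec 'MOV A, 3'. After: A=3 B=0 C=0 D=0 ZF=0 PC=1
Step 2: PC=1 exec 'MOV B, 1'. After: A=3 B=1 C=0 D=0 ZF=0 PC=2
Step 3: PC=2 exec 'MUL C, 5'. After: A=3 B=1 C=0 D=0 ZF=1 PC=3
Step 4: PC=3 exec 'ADD C, D'. After: A=3 B=1 C=0 D=0 ZF=1 PC=4
Step 5: PC=4 exec 'SUB B, B'. After: A=3 B=0 C=0 D=0 ZF=1 PC=5
Step 6: PC=5 exec 'SUB A, 1'. After: A=2 B=0 C=0 D=0 ZF=0 PC=6
Step 7: PC=6 exec 'JNZ 2'. After: A=2 B=0 C=0 D=0 ZF=0 PC=2
Step 8: PC=2 exec 'MUL C, 5'. After: A=2 B=0 C=0 D=0 ZF=1 PC=3
Step 9: PC=3 exec 'ADD C, D'. After: A=2 B=0 C=0 D=0 ZF=1 PC=4
Step 10: PC=4 exec 'SUB B, B'. After: A=2 B=0 C=0 D=0 ZF=1 PC=5
Step 11: PC=5 exec 'SUB A, 1'. After: A=1 B=0 C=0 D=0 ZF=0 PC=6
Step 12: PC=6 exec 'JNZ 2'. After: A=1 B=0 C=0 D=0 ZF=0 PC=2
Step 13: PC=2 exec 'MUL C, 5'. After: A=1 B=0 C=0 D=0 ZF=1 PC=3
Step 14: PC=3 exec 'ADD C, D'. After: A=1 B=0 C=0 D=0 ZF=1 PC=4
Step 15: PC=4 exec 'SUB B, B'. After: A=1 B=0 C=0 D=0 ZF=1 PC=5
Step 16: PC=5 exec 'SUB A, 1'. After: A=0 B=0 C=0 D=0 ZF=1 PC=6
Step 17: PC=6 exec 'JNZ 2'. After: A=0 B=0 C=0 D=0 ZF=1 PC=7
Step 18: PC=7 exec 'MOV C, 6'. After: A=0 B=0 C=6 D=0 ZF=1 PC=8
Step 19: PC=8 exec 'ADD D, 4'. After: A=0 B=0 C=6 D=4 ZF=0 PC=9
Step 20: PC=9 exec 'MOV C, 3'. After: A=0 B=0 C=3 D=4 ZF=0 PC=10
Step 21: PC=10 exec 'MOV A, 5'. After: A=5 B=0 C=3 D=4 ZF=0 PC=11
Step 22: PC=11 exec 'MOV A, 4'. After: A=4 B=0 C=3 D=4 ZF=0 PC=12
Step 23: PC=12 exec 'ADD A, 6'. After: A=10 B=0 C=3 D=4 ZF=0 PC=13
Step 24: PC=13 exec 'HALT'. After: A=10 B=0 C=3 D=4 ZF=0 PC=13 HALTED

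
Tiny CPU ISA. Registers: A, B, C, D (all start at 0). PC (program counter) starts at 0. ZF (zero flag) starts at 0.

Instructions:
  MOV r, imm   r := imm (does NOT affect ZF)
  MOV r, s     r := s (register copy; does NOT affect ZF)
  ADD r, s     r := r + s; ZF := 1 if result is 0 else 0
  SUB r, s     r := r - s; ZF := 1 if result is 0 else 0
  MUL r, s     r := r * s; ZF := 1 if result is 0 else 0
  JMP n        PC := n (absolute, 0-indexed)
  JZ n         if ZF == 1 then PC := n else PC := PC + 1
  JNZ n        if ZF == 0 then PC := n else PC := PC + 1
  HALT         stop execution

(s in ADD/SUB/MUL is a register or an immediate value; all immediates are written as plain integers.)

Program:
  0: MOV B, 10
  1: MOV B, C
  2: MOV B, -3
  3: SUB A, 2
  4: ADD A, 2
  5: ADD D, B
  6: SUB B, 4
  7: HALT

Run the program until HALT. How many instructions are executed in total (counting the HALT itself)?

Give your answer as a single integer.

Step 1: PC=0 exec 'MOV B, 10'. After: A=0 B=10 C=0 D=0 ZF=0 PC=1
Step 2: PC=1 exec 'MOV B, C'. After: A=0 B=0 C=0 D=0 ZF=0 PC=2
Step 3: PC=2 exec 'MOV B, -3'. After: A=0 B=-3 C=0 D=0 ZF=0 PC=3
Step 4: PC=3 exec 'SUB A, 2'. After: A=-2 B=-3 C=0 D=0 ZF=0 PC=4
Step 5: PC=4 exec 'ADD A, 2'. After: A=0 B=-3 C=0 D=0 ZF=1 PC=5
Step 6: PC=5 exec 'ADD D, B'. After: A=0 B=-3 C=0 D=-3 ZF=0 PC=6
Step 7: PC=6 exec 'SUB B, 4'. After: A=0 B=-7 C=0 D=-3 ZF=0 PC=7
Step 8: PC=7 exec 'HALT'. After: A=0 B=-7 C=0 D=-3 ZF=0 PC=7 HALTED
Total instructions executed: 8

Answer: 8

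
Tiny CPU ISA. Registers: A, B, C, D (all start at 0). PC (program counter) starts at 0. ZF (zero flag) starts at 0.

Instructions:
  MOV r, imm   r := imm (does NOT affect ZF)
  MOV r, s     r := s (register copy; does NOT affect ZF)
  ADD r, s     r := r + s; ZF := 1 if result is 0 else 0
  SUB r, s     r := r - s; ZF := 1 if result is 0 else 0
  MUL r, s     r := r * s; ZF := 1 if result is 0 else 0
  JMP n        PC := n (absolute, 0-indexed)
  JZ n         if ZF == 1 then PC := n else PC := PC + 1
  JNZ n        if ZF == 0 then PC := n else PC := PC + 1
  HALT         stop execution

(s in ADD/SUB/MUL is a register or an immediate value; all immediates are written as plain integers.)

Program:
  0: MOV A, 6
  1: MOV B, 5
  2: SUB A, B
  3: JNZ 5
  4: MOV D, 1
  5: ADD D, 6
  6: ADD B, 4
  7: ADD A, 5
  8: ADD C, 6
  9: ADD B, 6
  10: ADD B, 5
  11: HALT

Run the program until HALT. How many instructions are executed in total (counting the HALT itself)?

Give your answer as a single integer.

Step 1: PC=0 exec 'MOV A, 6'. After: A=6 B=0 C=0 D=0 ZF=0 PC=1
Step 2: PC=1 exec 'MOV B, 5'. After: A=6 B=5 C=0 D=0 ZF=0 PC=2
Step 3: PC=2 exec 'SUB A, B'. After: A=1 B=5 C=0 D=0 ZF=0 PC=3
Step 4: PC=3 exec 'JNZ 5'. After: A=1 B=5 C=0 D=0 ZF=0 PC=5
Step 5: PC=5 exec 'ADD D, 6'. After: A=1 B=5 C=0 D=6 ZF=0 PC=6
Step 6: PC=6 exec 'ADD B, 4'. After: A=1 B=9 C=0 D=6 ZF=0 PC=7
Step 7: PC=7 exec 'ADD A, 5'. After: A=6 B=9 C=0 D=6 ZF=0 PC=8
Step 8: PC=8 exec 'ADD C, 6'. After: A=6 B=9 C=6 D=6 ZF=0 PC=9
Step 9: PC=9 exec 'ADD B, 6'. After: A=6 B=15 C=6 D=6 ZF=0 PC=10
Step 10: PC=10 exec 'ADD B, 5'. After: A=6 B=20 C=6 D=6 ZF=0 PC=11
Step 11: PC=11 exec 'HALT'. After: A=6 B=20 C=6 D=6 ZF=0 PC=11 HALTED
Total instructions executed: 11

Answer: 11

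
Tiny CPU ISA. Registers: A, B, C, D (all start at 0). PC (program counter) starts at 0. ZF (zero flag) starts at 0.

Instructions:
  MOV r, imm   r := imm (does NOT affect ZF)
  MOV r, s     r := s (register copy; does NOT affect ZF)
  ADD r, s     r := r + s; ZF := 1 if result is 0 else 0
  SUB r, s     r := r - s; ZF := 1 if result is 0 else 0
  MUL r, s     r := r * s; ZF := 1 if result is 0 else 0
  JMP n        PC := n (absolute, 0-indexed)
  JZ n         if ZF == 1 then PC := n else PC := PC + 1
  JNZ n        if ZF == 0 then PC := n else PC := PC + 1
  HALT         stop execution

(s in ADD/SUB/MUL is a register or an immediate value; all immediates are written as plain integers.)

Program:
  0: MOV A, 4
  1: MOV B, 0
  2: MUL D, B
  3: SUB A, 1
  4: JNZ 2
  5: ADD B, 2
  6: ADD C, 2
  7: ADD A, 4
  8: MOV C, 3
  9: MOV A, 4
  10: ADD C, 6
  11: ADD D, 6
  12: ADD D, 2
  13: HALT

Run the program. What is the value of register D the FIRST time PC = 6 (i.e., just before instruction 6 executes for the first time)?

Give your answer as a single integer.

Step 1: PC=0 exec 'MOV A, 4'. After: A=4 B=0 C=0 D=0 ZF=0 PC=1
Step 2: PC=1 exec 'MOV B, 0'. After: A=4 B=0 C=0 D=0 ZF=0 PC=2
Step 3: PC=2 exec 'MUL D, B'. After: A=4 B=0 C=0 D=0 ZF=1 PC=3
Step 4: PC=3 exec 'SUB A, 1'. After: A=3 B=0 C=0 D=0 ZF=0 PC=4
Step 5: PC=4 exec 'JNZ 2'. After: A=3 B=0 C=0 D=0 ZF=0 PC=2
Step 6: PC=2 exec 'MUL D, B'. After: A=3 B=0 C=0 D=0 ZF=1 PC=3
Step 7: PC=3 exec 'SUB A, 1'. After: A=2 B=0 C=0 D=0 ZF=0 PC=4
Step 8: PC=4 exec 'JNZ 2'. After: A=2 B=0 C=0 D=0 ZF=0 PC=2
Step 9: PC=2 exec 'MUL D, B'. After: A=2 B=0 C=0 D=0 ZF=1 PC=3
Step 10: PC=3 exec 'SUB A, 1'. After: A=1 B=0 C=0 D=0 ZF=0 PC=4
Step 11: PC=4 exec 'JNZ 2'. After: A=1 B=0 C=0 D=0 ZF=0 PC=2
Step 12: PC=2 exec 'MUL D, B'. After: A=1 B=0 C=0 D=0 ZF=1 PC=3
Step 13: PC=3 exec 'SUB A, 1'. After: A=0 B=0 C=0 D=0 ZF=1 PC=4
Step 14: PC=4 exec 'JNZ 2'. After: A=0 B=0 C=0 D=0 ZF=1 PC=5
Step 15: PC=5 exec 'ADD B, 2'. After: A=0 B=2 C=0 D=0 ZF=0 PC=6
First time PC=6: D=0

0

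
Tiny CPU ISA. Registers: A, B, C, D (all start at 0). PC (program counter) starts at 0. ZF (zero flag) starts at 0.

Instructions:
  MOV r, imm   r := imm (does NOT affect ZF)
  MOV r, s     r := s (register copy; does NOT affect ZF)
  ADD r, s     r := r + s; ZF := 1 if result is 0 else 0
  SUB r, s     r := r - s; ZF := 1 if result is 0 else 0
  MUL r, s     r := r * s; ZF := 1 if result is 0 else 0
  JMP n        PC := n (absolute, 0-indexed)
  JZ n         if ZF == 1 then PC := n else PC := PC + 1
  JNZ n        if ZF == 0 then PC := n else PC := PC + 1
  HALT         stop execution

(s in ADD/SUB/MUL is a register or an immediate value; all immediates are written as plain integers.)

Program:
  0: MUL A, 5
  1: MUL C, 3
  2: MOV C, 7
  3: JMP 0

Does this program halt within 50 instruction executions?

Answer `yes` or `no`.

Answer: no

Derivation:
Step 1: PC=0 exec 'MUL A, 5'. After: A=0 B=0 C=0 D=0 ZF=1 PC=1
Step 2: PC=1 exec 'MUL C, 3'. After: A=0 B=0 C=0 D=0 ZF=1 PC=2
Step 3: PC=2 exec 'MOV C, 7'. After: A=0 B=0 C=7 D=0 ZF=1 PC=3
Step 4: PC=3 exec 'JMP 0'. After: A=0 B=0 C=7 D=0 ZF=1 PC=0
Step 5: PC=0 exec 'MUL A, 5'. After: A=0 B=0 C=7 D=0 ZF=1 PC=1
Step 6: PC=1 exec 'MUL C, 3'. After: A=0 B=0 C=21 D=0 ZF=0 PC=2
Step 7: PC=2 exec 'MOV C, 7'. After: A=0 B=0 C=7 D=0 ZF=0 PC=3
Step 8: PC=3 exec 'JMP 0'. After: A=0 B=0 C=7 D=0 ZF=0 PC=0
Step 9: PC=0 exec 'MUL A, 5'. After: A=0 B=0 C=7 D=0 ZF=1 PC=1
State after step 9 equals state after step 5: the program is in a cycle of length 4 and will never halt.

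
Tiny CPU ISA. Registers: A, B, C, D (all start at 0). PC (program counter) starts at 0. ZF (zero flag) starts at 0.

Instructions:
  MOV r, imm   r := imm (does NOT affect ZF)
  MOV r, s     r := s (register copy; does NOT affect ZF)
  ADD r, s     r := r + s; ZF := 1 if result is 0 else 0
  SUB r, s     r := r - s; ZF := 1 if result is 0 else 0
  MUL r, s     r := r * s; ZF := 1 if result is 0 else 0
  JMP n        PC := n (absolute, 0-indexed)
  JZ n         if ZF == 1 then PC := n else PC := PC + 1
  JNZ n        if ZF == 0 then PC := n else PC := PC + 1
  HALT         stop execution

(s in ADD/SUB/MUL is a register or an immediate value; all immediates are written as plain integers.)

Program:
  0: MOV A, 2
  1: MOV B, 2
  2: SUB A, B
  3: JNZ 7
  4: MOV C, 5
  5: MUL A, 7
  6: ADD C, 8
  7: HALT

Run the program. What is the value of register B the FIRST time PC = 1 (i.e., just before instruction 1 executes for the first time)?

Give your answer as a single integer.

Step 1: PC=0 exec 'MOV A, 2'. After: A=2 B=0 C=0 D=0 ZF=0 PC=1
First time PC=1: B=0

0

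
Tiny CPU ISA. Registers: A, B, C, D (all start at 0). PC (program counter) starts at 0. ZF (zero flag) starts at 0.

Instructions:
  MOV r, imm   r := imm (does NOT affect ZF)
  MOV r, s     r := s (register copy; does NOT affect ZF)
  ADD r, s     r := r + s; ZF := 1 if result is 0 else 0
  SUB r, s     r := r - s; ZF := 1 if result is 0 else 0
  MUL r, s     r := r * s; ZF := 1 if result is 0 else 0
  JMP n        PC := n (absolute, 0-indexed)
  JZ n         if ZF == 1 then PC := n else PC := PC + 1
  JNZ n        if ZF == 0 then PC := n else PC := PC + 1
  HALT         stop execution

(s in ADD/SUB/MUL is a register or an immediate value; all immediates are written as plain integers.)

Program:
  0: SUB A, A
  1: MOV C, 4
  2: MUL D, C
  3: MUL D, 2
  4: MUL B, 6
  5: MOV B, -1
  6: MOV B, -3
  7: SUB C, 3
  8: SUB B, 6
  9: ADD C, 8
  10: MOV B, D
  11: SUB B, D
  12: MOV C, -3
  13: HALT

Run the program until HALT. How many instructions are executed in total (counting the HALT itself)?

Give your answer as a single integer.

Answer: 14

Derivation:
Step 1: PC=0 exec 'SUB A, A'. After: A=0 B=0 C=0 D=0 ZF=1 PC=1
Step 2: PC=1 exec 'MOV C, 4'. After: A=0 B=0 C=4 D=0 ZF=1 PC=2
Step 3: PC=2 exec 'MUL D, C'. After: A=0 B=0 C=4 D=0 ZF=1 PC=3
Step 4: PC=3 exec 'MUL D, 2'. After: A=0 B=0 C=4 D=0 ZF=1 PC=4
Step 5: PC=4 exec 'MUL B, 6'. After: A=0 B=0 C=4 D=0 ZF=1 PC=5
Step 6: PC=5 exec 'MOV B, -1'. After: A=0 B=-1 C=4 D=0 ZF=1 PC=6
Step 7: PC=6 exec 'MOV B, -3'. After: A=0 B=-3 C=4 D=0 ZF=1 PC=7
Step 8: PC=7 exec 'SUB C, 3'. After: A=0 B=-3 C=1 D=0 ZF=0 PC=8
Step 9: PC=8 exec 'SUB B, 6'. After: A=0 B=-9 C=1 D=0 ZF=0 PC=9
Step 10: PC=9 exec 'ADD C, 8'. After: A=0 B=-9 C=9 D=0 ZF=0 PC=10
Step 11: PC=10 exec 'MOV B, D'. After: A=0 B=0 C=9 D=0 ZF=0 PC=11
Step 12: PC=11 exec 'SUB B, D'. After: A=0 B=0 C=9 D=0 ZF=1 PC=12
Step 13: PC=12 exec 'MOV C, -3'. After: A=0 B=0 C=-3 D=0 ZF=1 PC=13
Step 14: PC=13 exec 'HALT'. After: A=0 B=0 C=-3 D=0 ZF=1 PC=13 HALTED
Total instructions executed: 14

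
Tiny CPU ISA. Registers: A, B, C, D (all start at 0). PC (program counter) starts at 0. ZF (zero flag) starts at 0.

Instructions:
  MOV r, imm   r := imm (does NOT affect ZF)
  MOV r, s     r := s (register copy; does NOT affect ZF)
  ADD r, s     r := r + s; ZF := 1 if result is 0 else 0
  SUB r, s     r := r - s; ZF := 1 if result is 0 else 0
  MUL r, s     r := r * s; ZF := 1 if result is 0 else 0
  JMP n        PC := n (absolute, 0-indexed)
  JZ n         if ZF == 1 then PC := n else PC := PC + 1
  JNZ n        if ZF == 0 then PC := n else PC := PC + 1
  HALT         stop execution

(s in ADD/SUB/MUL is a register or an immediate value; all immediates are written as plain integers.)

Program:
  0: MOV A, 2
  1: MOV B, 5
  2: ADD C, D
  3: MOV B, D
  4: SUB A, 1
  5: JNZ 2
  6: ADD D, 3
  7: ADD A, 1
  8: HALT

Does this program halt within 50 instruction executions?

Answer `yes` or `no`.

Answer: yes

Derivation:
Step 1: PC=0 exec 'MOV A, 2'. After: A=2 B=0 C=0 D=0 ZF=0 PC=1
Step 2: PC=1 exec 'MOV B, 5'. After: A=2 B=5 C=0 D=0 ZF=0 PC=2
Step 3: PC=2 exec 'ADD C, D'. After: A=2 B=5 C=0 D=0 ZF=1 PC=3
Step 4: PC=3 exec 'MOV B, D'. After: A=2 B=0 C=0 D=0 ZF=1 PC=4
Step 5: PC=4 exec 'SUB A, 1'. After: A=1 B=0 C=0 D=0 ZF=0 PC=5
Step 6: PC=5 exec 'JNZ 2'. After: A=1 B=0 C=0 D=0 ZF=0 PC=2
Step 7: PC=2 exec 'ADD C, D'. After: A=1 B=0 C=0 D=0 ZF=1 PC=3
Step 8: PC=3 exec 'MOV B, D'. After: A=1 B=0 C=0 D=0 ZF=1 PC=4
Step 9: PC=4 exec 'SUB A, 1'. After: A=0 B=0 C=0 D=0 ZF=1 PC=5
Step 10: PC=5 exec 'JNZ 2'. After: A=0 B=0 C=0 D=0 ZF=1 PC=6
Step 11: PC=6 exec 'ADD D, 3'. After: A=0 B=0 C=0 D=3 ZF=0 PC=7
Step 12: PC=7 exec 'ADD A, 1'. After: A=1 B=0 C=0 D=3 ZF=0 PC=8
Step 13: PC=8 exec 'HALT'. After: A=1 B=0 C=0 D=3 ZF=0 PC=8 HALTED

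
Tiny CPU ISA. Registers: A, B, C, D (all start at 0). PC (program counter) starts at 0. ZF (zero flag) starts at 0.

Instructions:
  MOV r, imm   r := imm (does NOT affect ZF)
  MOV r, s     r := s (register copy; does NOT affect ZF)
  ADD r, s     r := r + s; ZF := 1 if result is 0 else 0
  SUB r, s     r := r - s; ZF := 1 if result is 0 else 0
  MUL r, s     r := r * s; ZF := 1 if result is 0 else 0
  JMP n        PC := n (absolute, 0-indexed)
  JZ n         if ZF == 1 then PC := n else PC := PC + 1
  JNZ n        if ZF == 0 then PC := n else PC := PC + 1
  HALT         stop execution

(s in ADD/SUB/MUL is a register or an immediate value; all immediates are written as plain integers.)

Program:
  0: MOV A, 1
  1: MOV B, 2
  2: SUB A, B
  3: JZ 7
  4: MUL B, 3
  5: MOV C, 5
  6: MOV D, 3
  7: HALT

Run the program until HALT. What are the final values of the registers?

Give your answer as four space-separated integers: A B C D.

Answer: -1 6 5 3

Derivation:
Step 1: PC=0 exec 'MOV A, 1'. After: A=1 B=0 C=0 D=0 ZF=0 PC=1
Step 2: PC=1 exec 'MOV B, 2'. After: A=1 B=2 C=0 D=0 ZF=0 PC=2
Step 3: PC=2 exec 'SUB A, B'. After: A=-1 B=2 C=0 D=0 ZF=0 PC=3
Step 4: PC=3 exec 'JZ 7'. After: A=-1 B=2 C=0 D=0 ZF=0 PC=4
Step 5: PC=4 exec 'MUL B, 3'. After: A=-1 B=6 C=0 D=0 ZF=0 PC=5
Step 6: PC=5 exec 'MOV C, 5'. After: A=-1 B=6 C=5 D=0 ZF=0 PC=6
Step 7: PC=6 exec 'MOV D, 3'. After: A=-1 B=6 C=5 D=3 ZF=0 PC=7
Step 8: PC=7 exec 'HALT'. After: A=-1 B=6 C=5 D=3 ZF=0 PC=7 HALTED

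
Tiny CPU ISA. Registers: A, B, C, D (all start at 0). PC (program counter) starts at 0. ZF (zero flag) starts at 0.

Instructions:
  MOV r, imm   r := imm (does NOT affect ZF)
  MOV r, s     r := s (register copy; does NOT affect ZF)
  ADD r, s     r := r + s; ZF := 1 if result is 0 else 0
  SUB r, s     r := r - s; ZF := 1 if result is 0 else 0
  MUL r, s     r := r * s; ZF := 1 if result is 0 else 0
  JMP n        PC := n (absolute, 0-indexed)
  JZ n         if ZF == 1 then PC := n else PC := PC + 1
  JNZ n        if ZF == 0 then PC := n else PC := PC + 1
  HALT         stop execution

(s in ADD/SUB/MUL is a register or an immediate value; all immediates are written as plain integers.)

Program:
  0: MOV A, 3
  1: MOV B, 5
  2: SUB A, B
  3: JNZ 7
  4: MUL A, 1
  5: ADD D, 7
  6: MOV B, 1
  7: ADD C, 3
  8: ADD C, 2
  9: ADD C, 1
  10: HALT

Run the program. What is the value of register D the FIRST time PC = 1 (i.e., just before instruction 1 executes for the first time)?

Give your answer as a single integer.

Step 1: PC=0 exec 'MOV A, 3'. After: A=3 B=0 C=0 D=0 ZF=0 PC=1
First time PC=1: D=0

0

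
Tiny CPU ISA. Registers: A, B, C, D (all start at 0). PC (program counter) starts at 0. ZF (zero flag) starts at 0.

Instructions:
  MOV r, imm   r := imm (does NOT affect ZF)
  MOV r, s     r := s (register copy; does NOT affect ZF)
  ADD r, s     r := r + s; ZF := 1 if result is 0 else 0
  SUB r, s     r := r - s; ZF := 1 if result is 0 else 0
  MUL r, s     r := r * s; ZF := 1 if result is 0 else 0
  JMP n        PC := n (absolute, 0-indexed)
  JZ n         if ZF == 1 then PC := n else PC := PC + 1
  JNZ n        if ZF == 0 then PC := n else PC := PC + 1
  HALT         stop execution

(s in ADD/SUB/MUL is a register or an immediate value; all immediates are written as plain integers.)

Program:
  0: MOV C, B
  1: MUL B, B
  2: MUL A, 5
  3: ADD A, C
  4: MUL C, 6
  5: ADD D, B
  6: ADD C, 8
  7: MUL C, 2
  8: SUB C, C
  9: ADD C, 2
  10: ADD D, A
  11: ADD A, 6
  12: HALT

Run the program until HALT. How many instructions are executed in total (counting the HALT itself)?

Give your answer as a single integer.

Step 1: PC=0 exec 'MOV C, B'. After: A=0 B=0 C=0 D=0 ZF=0 PC=1
Step 2: PC=1 exec 'MUL B, B'. After: A=0 B=0 C=0 D=0 ZF=1 PC=2
Step 3: PC=2 exec 'MUL A, 5'. After: A=0 B=0 C=0 D=0 ZF=1 PC=3
Step 4: PC=3 exec 'ADD A, C'. After: A=0 B=0 C=0 D=0 ZF=1 PC=4
Step 5: PC=4 exec 'MUL C, 6'. After: A=0 B=0 C=0 D=0 ZF=1 PC=5
Step 6: PC=5 exec 'ADD D, B'. After: A=0 B=0 C=0 D=0 ZF=1 PC=6
Step 7: PC=6 exec 'ADD C, 8'. After: A=0 B=0 C=8 D=0 ZF=0 PC=7
Step 8: PC=7 exec 'MUL C, 2'. After: A=0 B=0 C=16 D=0 ZF=0 PC=8
Step 9: PC=8 exec 'SUB C, C'. After: A=0 B=0 C=0 D=0 ZF=1 PC=9
Step 10: PC=9 exec 'ADD C, 2'. After: A=0 B=0 C=2 D=0 ZF=0 PC=10
Step 11: PC=10 exec 'ADD D, A'. After: A=0 B=0 C=2 D=0 ZF=1 PC=11
Step 12: PC=11 exec 'ADD A, 6'. After: A=6 B=0 C=2 D=0 ZF=0 PC=12
Step 13: PC=12 exec 'HALT'. After: A=6 B=0 C=2 D=0 ZF=0 PC=12 HALTED
Total instructions executed: 13

Answer: 13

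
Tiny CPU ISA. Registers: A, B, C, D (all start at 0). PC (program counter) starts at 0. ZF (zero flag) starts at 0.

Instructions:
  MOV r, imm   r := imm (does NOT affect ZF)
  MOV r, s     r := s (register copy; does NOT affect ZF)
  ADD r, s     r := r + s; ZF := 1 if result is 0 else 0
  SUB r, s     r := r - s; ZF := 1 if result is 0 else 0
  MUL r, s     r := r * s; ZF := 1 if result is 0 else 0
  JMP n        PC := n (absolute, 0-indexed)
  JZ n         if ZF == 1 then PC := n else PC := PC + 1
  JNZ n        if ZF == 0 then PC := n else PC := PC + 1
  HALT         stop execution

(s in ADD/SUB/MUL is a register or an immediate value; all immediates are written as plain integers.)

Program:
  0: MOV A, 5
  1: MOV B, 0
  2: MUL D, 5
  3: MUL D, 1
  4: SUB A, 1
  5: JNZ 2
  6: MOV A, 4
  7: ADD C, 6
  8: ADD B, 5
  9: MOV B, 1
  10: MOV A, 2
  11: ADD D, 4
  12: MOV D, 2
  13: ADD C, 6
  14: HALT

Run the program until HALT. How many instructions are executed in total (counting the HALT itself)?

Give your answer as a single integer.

Answer: 31

Derivation:
Step 1: PC=0 exec 'MOV A, 5'. After: A=5 B=0 C=0 D=0 ZF=0 PC=1
Step 2: PC=1 exec 'MOV B, 0'. After: A=5 B=0 C=0 D=0 ZF=0 PC=2
Step 3: PC=2 exec 'MUL D, 5'. After: A=5 B=0 C=0 D=0 ZF=1 PC=3
Step 4: PC=3 exec 'MUL D, 1'. After: A=5 B=0 C=0 D=0 ZF=1 PC=4
Step 5: PC=4 exec 'SUB A, 1'. After: A=4 B=0 C=0 D=0 ZF=0 PC=5
Step 6: PC=5 exec 'JNZ 2'. After: A=4 B=0 C=0 D=0 ZF=0 PC=2
Step 7: PC=2 exec 'MUL D, 5'. After: A=4 B=0 C=0 D=0 ZF=1 PC=3
Step 8: PC=3 exec 'MUL D, 1'. After: A=4 B=0 C=0 D=0 ZF=1 PC=4
Step 9: PC=4 exec 'SUB A, 1'. After: A=3 B=0 C=0 D=0 ZF=0 PC=5
Step 10: PC=5 exec 'JNZ 2'. After: A=3 B=0 C=0 D=0 ZF=0 PC=2
Step 11: PC=2 exec 'MUL D, 5'. After: A=3 B=0 C=0 D=0 ZF=1 PC=3
Step 12: PC=3 exec 'MUL D, 1'. After: A=3 B=0 C=0 D=0 ZF=1 PC=4
Step 13: PC=4 exec 'SUB A, 1'. After: A=2 B=0 C=0 D=0 ZF=0 PC=5
Step 14: PC=5 exec 'JNZ 2'. After: A=2 B=0 C=0 D=0 ZF=0 PC=2
Step 15: PC=2 exec 'MUL D, 5'. After: A=2 B=0 C=0 D=0 ZF=1 PC=3
Step 16: PC=3 exec 'MUL D, 1'. After: A=2 B=0 C=0 D=0 ZF=1 PC=4
Step 17: PC=4 exec 'SUB A, 1'. After: A=1 B=0 C=0 D=0 ZF=0 PC=5
Step 18: PC=5 exec 'JNZ 2'. After: A=1 B=0 C=0 D=0 ZF=0 PC=2
Step 19: PC=2 exec 'MUL D, 5'. After: A=1 B=0 C=0 D=0 ZF=1 PC=3
Step 20: PC=3 exec 'MUL D, 1'. After: A=1 B=0 C=0 D=0 ZF=1 PC=4
Step 21: PC=4 exec 'SUB A, 1'. After: A=0 B=0 C=0 D=0 ZF=1 PC=5
Step 22: PC=5 exec 'JNZ 2'. After: A=0 B=0 C=0 D=0 ZF=1 PC=6
Step 23: PC=6 exec 'MOV A, 4'. After: A=4 B=0 C=0 D=0 ZF=1 PC=7
Step 24: PC=7 exec 'ADD C, 6'. After: A=4 B=0 C=6 D=0 ZF=0 PC=8
Step 25: PC=8 exec 'ADD B, 5'. After: A=4 B=5 C=6 D=0 ZF=0 PC=9
Step 26: PC=9 exec 'MOV B, 1'. After: A=4 B=1 C=6 D=0 ZF=0 PC=10
Step 27: PC=10 exec 'MOV A, 2'. After: A=2 B=1 C=6 D=0 ZF=0 PC=11
Step 28: PC=11 exec 'ADD D, 4'. After: A=2 B=1 C=6 D=4 ZF=0 PC=12
Step 29: PC=12 exec 'MOV D, 2'. After: A=2 B=1 C=6 D=2 ZF=0 PC=13
Step 30: PC=13 exec 'ADD C, 6'. After: A=2 B=1 C=12 D=2 ZF=0 PC=14
Step 31: PC=14 exec 'HALT'. After: A=2 B=1 C=12 D=2 ZF=0 PC=14 HALTED
Total instructions executed: 31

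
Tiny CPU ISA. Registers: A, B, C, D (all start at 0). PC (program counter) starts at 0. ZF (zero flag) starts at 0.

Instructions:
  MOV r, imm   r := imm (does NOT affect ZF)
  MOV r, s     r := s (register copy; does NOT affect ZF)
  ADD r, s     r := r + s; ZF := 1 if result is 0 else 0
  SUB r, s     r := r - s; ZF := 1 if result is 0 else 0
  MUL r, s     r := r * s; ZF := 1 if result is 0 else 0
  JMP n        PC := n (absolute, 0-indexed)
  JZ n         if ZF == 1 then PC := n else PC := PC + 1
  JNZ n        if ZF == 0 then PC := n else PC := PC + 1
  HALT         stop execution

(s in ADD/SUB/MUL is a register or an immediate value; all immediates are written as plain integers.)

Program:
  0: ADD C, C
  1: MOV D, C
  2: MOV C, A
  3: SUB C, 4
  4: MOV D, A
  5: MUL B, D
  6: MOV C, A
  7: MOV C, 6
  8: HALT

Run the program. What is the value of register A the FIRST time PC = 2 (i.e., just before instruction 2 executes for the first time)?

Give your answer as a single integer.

Step 1: PC=0 exec 'ADD C, C'. After: A=0 B=0 C=0 D=0 ZF=1 PC=1
Step 2: PC=1 exec 'MOV D, C'. After: A=0 B=0 C=0 D=0 ZF=1 PC=2
First time PC=2: A=0

0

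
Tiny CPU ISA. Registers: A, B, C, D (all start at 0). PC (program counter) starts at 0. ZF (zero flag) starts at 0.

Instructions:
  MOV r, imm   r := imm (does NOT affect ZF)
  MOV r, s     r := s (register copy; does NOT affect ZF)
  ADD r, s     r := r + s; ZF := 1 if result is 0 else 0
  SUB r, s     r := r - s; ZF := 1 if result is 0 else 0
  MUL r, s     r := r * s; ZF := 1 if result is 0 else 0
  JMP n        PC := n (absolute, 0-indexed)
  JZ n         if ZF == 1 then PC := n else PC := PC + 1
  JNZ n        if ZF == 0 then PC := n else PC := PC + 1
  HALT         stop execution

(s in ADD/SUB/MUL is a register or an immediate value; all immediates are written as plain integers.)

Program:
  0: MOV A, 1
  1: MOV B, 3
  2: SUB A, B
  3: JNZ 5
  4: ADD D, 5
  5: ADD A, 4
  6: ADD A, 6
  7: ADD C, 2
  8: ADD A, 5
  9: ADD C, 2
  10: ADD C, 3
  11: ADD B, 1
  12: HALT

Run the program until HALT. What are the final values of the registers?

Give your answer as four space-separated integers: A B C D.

Answer: 13 4 7 0

Derivation:
Step 1: PC=0 exec 'MOV A, 1'. After: A=1 B=0 C=0 D=0 ZF=0 PC=1
Step 2: PC=1 exec 'MOV B, 3'. After: A=1 B=3 C=0 D=0 ZF=0 PC=2
Step 3: PC=2 exec 'SUB A, B'. After: A=-2 B=3 C=0 D=0 ZF=0 PC=3
Step 4: PC=3 exec 'JNZ 5'. After: A=-2 B=3 C=0 D=0 ZF=0 PC=5
Step 5: PC=5 exec 'ADD A, 4'. After: A=2 B=3 C=0 D=0 ZF=0 PC=6
Step 6: PC=6 exec 'ADD A, 6'. After: A=8 B=3 C=0 D=0 ZF=0 PC=7
Step 7: PC=7 exec 'ADD C, 2'. After: A=8 B=3 C=2 D=0 ZF=0 PC=8
Step 8: PC=8 exec 'ADD A, 5'. After: A=13 B=3 C=2 D=0 ZF=0 PC=9
Step 9: PC=9 exec 'ADD C, 2'. After: A=13 B=3 C=4 D=0 ZF=0 PC=10
Step 10: PC=10 exec 'ADD C, 3'. After: A=13 B=3 C=7 D=0 ZF=0 PC=11
Step 11: PC=11 exec 'ADD B, 1'. After: A=13 B=4 C=7 D=0 ZF=0 PC=12
Step 12: PC=12 exec 'HALT'. After: A=13 B=4 C=7 D=0 ZF=0 PC=12 HALTED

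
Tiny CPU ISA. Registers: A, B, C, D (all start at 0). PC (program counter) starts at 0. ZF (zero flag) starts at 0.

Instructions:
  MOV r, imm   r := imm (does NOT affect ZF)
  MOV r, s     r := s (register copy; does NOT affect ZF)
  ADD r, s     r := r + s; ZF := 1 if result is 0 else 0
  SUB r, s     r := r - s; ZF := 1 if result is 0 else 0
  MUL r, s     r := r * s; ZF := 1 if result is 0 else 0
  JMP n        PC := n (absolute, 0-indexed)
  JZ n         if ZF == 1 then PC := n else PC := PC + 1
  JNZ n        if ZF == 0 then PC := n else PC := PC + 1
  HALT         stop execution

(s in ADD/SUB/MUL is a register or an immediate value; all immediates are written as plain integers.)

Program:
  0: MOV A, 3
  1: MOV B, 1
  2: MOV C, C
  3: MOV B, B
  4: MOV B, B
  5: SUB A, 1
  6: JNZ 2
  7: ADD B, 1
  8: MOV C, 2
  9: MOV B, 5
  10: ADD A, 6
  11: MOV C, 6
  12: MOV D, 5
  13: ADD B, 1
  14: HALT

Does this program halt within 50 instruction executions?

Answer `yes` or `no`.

Step 1: PC=0 exec 'MOV A, 3'. After: A=3 B=0 C=0 D=0 ZF=0 PC=1
Step 2: PC=1 exec 'MOV B, 1'. After: A=3 B=1 C=0 D=0 ZF=0 PC=2
Step 3: PC=2 exec 'MOV C, C'. After: A=3 B=1 C=0 D=0 ZF=0 PC=3
Step 4: PC=3 exec 'MOV B, B'. After: A=3 B=1 C=0 D=0 ZF=0 PC=4
Step 5: PC=4 exec 'MOV B, B'. After: A=3 B=1 C=0 D=0 ZF=0 PC=5
Step 6: PC=5 exec 'SUB A, 1'. After: A=2 B=1 C=0 D=0 ZF=0 PC=6
Step 7: PC=6 exec 'JNZ 2'. After: A=2 B=1 C=0 D=0 ZF=0 PC=2
Step 8: PC=2 exec 'MOV C, C'. After: A=2 B=1 C=0 D=0 ZF=0 PC=3
Step 9: PC=3 exec 'MOV B, B'. After: A=2 B=1 C=0 D=0 ZF=0 PC=4
Step 10: PC=4 exec 'MOV B, B'. After: A=2 B=1 C=0 D=0 ZF=0 PC=5
Step 11: PC=5 exec 'SUB A, 1'. After: A=1 B=1 C=0 D=0 ZF=0 PC=6
Step 12: PC=6 exec 'JNZ 2'. After: A=1 B=1 C=0 D=0 ZF=0 PC=2
Step 13: PC=2 exec 'MOV C, C'. After: A=1 B=1 C=0 D=0 ZF=0 PC=3
Step 14: PC=3 exec 'MOV B, B'. After: A=1 B=1 C=0 D=0 ZF=0 PC=4
Step 15: PC=4 exec 'MOV B, B'. After: A=1 B=1 C=0 D=0 ZF=0 PC=5
Step 16: PC=5 exec 'SUB A, 1'. After: A=0 B=1 C=0 D=0 ZF=1 PC=6
Step 17: PC=6 exec 'JNZ 2'. After: A=0 B=1 C=0 D=0 ZF=1 PC=7
Step 18: PC=7 exec 'ADD B, 1'. After: A=0 B=2 C=0 D=0 ZF=0 PC=8
Step 19: PC=8 exec 'MOV C, 2'. After: A=0 B=2 C=2 D=0 ZF=0 PC=9
Step 20: PC=9 exec 'MOV B, 5'. After: A=0 B=5 C=2 D=0 ZF=0 PC=10
Step 21: PC=10 exec 'ADD A, 6'. After: A=6 B=5 C=2 D=0 ZF=0 PC=11
Step 22: PC=11 exec 'MOV C, 6'. After: A=6 B=5 C=6 D=0 ZF=0 PC=12
Step 23: PC=12 exec 'MOV D, 5'. After: A=6 B=5 C=6 D=5 ZF=0 PC=13
Step 24: PC=13 exec 'ADD B, 1'. After: A=6 B=6 C=6 D=5 ZF=0 PC=14
Step 25: PC=14 exec 'HALT'. After: A=6 B=6 C=6 D=5 ZF=0 PC=14 HALTED

Answer: yes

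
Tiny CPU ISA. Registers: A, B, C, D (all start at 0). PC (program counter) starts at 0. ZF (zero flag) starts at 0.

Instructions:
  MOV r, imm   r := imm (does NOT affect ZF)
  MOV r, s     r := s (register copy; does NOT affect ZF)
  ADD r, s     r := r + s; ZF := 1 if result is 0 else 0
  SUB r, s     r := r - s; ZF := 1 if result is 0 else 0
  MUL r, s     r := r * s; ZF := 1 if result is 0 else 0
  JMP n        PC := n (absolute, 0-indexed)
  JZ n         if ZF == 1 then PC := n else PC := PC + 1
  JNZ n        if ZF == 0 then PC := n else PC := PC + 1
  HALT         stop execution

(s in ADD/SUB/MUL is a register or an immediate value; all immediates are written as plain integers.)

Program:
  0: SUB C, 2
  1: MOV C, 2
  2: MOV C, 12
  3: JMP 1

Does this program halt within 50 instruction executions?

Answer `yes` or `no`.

Step 1: PC=0 exec 'SUB C, 2'. After: A=0 B=0 C=-2 D=0 ZF=0 PC=1
Step 2: PC=1 exec 'MOV C, 2'. After: A=0 B=0 C=2 D=0 ZF=0 PC=2
Step 3: PC=2 exec 'MOV C, 12'. After: A=0 B=0 C=12 D=0 ZF=0 PC=3
Step 4: PC=3 exec 'JMP 1'. After: A=0 B=0 C=12 D=0 ZF=0 PC=1
Step 5: PC=1 exec 'MOV C, 2'. After: A=0 B=0 C=2 D=0 ZF=0 PC=2
State after step 5 equals state after step 2: the program is in a cycle of length 3 and will never halt.

Answer: no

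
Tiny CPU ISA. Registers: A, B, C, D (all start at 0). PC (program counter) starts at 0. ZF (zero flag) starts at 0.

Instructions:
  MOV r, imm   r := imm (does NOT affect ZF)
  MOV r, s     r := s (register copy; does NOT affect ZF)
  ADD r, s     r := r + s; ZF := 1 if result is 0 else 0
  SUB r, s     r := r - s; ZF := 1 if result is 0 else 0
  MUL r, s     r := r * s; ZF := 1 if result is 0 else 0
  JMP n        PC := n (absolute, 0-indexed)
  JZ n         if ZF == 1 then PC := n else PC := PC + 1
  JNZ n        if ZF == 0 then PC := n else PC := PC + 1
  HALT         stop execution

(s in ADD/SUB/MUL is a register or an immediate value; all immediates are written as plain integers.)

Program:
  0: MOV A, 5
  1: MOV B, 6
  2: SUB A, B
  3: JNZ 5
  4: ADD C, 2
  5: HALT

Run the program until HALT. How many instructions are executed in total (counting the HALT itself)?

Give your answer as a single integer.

Step 1: PC=0 exec 'MOV A, 5'. After: A=5 B=0 C=0 D=0 ZF=0 PC=1
Step 2: PC=1 exec 'MOV B, 6'. After: A=5 B=6 C=0 D=0 ZF=0 PC=2
Step 3: PC=2 exec 'SUB A, B'. After: A=-1 B=6 C=0 D=0 ZF=0 PC=3
Step 4: PC=3 exec 'JNZ 5'. After: A=-1 B=6 C=0 D=0 ZF=0 PC=5
Step 5: PC=5 exec 'HALT'. After: A=-1 B=6 C=0 D=0 ZF=0 PC=5 HALTED
Total instructions executed: 5

Answer: 5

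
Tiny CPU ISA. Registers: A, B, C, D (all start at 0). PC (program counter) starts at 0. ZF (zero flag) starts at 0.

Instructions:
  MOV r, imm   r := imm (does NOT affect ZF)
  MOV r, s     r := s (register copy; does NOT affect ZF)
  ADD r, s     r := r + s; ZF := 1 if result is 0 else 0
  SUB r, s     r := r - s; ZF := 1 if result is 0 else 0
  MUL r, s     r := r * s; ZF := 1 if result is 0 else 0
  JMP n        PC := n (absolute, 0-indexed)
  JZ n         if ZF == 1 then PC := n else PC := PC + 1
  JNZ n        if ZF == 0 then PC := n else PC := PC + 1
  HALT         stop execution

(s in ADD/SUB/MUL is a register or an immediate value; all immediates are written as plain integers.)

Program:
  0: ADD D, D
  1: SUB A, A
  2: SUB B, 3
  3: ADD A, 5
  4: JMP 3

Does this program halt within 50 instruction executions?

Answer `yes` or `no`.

Answer: no

Derivation:
Step 1: PC=0 exec 'ADD D, D'. After: A=0 B=0 C=0 D=0 ZF=1 PC=1
Step 2: PC=1 exec 'SUB A, A'. After: A=0 B=0 C=0 D=0 ZF=1 PC=2
Step 3: PC=2 exec 'SUB B, 3'. After: A=0 B=-3 C=0 D=0 ZF=0 PC=3
Step 4: PC=3 exec 'ADD A, 5'. After: A=5 B=-3 C=0 D=0 ZF=0 PC=4
Step 5: PC=4 exec 'JMP 3'. After: A=5 B=-3 C=0 D=0 ZF=0 PC=3
Step 6: PC=3 exec 'ADD A, 5'. After: A=10 B=-3 C=0 D=0 ZF=0 PC=4
Step 7: PC=4 exec 'JMP 3'. After: A=10 B=-3 C=0 D=0 ZF=0 PC=3
Step 8: PC=3 exec 'ADD A, 5'. After: A=15 B=-3 C=0 D=0 ZF=0 PC=4
Step 9: PC=4 exec 'JMP 3'. After: A=15 B=-3 C=0 D=0 ZF=0 PC=3
Step 10: PC=3 exec 'ADD A, 5'. After: A=20 B=-3 C=0 D=0 ZF=0 PC=4
Step 11: PC=4 exec 'JMP 3'. After: A=20 B=-3 C=0 D=0 ZF=0 PC=3
Step 12: PC=3 exec 'ADD A, 5'. After: A=25 B=-3 C=0 D=0 ZF=0 PC=4
Step 13: PC=4 exec 'JMP 3'. After: A=25 B=-3 C=0 D=0 ZF=0 PC=3
Step 14: PC=3 exec 'ADD A, 5'. After: A=30 B=-3 C=0 D=0 ZF=0 PC=4
Step 15: PC=4 exec 'JMP 3'. After: A=30 B=-3 C=0 D=0 ZF=0 PC=3
After 50 steps: not halted. PC revisits the same instructions with no path to HALT; will never halt.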